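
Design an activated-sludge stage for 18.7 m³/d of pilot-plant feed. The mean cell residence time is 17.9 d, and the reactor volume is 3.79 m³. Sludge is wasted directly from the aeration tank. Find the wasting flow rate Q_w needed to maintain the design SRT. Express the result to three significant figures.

Wasting from the aeration tank: Q_w = V / θ_c = 3.790 / 17.9 = 0.2117 m³/d.

Q_w ≈ 0.212 m³/d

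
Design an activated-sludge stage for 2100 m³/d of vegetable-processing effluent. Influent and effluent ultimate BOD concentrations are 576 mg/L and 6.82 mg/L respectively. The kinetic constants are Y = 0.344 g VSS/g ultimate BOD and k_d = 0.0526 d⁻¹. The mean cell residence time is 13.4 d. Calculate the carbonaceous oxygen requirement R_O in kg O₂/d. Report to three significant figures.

R_O ≈ 853 kg O₂/d

The observed yield is Y_obs = Y/(1 + k_d·θ_c) = 0.344 / (1 + 0.0526 × 13.4) = 0.344 / 1.705 = 0.2018 g VSS per g ultimate BOD removed.
Q·(S₀ − S) = 2100 × (576 − 6.82) × 10⁻³ = 1195 kg/d removed.
Biomass synthesised: P_X = Y_obs × 1195 = 241.2 kg VSS/d.
R_O = Q·(S₀ − S) − 1.42·P_X = 1195 − 1.42 × 241.2 = 852.8 kg O₂/d.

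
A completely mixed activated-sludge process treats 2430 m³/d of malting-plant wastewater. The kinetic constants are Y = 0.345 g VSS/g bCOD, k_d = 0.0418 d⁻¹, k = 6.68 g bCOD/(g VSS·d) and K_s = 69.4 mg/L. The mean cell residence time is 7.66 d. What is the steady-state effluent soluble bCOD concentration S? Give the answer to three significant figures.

Effluent substrate depends only on kinetics and SRT: S = K_s(1 + k_d θ_c) / [θ_c(Yk − k_d) − 1] = 69.4 × (1 + 0.0418 × 7.66) / [7.66 × (0.345 × 6.68 − 0.0418) − 1] = 91.62 / 16.33 = 5.610 mg/L.

S ≈ 5.61 mg/L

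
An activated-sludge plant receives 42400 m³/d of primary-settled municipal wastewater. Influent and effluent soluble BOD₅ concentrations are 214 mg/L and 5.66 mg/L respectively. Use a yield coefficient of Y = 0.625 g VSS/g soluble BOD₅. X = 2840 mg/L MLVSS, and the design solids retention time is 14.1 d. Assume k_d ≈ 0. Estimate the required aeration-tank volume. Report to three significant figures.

Biomass mass balance (decay neglected): V·X = Y·Q·(S₀ − S)·θ_c, so V = 0.625 × 42400 × (214 − 5.66) × 14.1 / 2840 = 27411 m³.

V ≈ 27400 m³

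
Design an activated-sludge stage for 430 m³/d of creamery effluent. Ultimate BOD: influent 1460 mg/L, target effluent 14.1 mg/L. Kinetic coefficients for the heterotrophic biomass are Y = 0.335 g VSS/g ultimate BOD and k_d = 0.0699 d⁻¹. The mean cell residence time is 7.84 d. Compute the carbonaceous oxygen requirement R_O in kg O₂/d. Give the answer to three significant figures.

R_O ≈ 431 kg O₂/d

The observed yield is Y_obs = Y/(1 + k_d·θ_c) = 0.335 / (1 + 0.0699 × 7.84) = 0.335 / 1.548 = 0.2164 g VSS per g ultimate BOD removed.
Substrate removed = Q·(S₀ − S) = 430 m³/d × (1460 − 14.1) g/m³ = 6.22×10^5 g/d = 621.7 kg/d.
P_X = Y_obs·Q·(S₀ − S) = 0.2164 × 621.7 = 134.5 kg VSS/d.
Carbonaceous O₂ demand = substrate oxidised − cell-mass equivalent = 621.7 − 1.42 × 134.5 = 430.7 kg O₂/d.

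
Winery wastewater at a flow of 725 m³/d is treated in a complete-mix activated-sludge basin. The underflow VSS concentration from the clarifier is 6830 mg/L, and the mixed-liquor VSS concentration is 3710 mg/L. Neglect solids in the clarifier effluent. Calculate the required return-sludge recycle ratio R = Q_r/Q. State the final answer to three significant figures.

R ≈ 1.19

Solids balance on the clarifier gives (1+R)X = R·X_r, so R = X/(X_r − X) = 3710 / (6830 − 3710) = 1.189.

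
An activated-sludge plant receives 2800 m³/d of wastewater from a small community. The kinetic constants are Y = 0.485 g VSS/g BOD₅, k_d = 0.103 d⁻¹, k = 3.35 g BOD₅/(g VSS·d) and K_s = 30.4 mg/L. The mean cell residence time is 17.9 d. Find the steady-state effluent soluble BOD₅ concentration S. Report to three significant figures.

Effluent substrate depends only on kinetics and SRT: S = K_s(1 + k_d θ_c) / [θ_c(Yk − k_d) − 1] = 30.4 × (1 + 0.103 × 17.9) / [17.9 × (0.485 × 3.35 − 0.103) − 1] = 86.45 / 26.24 = 3.295 mg/L.

S ≈ 3.29 mg/L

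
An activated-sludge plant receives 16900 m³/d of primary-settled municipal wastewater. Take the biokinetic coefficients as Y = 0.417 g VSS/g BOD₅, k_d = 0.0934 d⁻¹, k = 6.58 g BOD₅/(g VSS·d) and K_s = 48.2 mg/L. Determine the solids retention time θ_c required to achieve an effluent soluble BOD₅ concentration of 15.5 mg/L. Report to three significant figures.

From 1/θ_c = Y·k·S/(K_s + S) − k_d: Y·k·S/(K_s+S) = 0.417 × 6.58 × 15.5 / (48.2 + 15.5) = 0.6677 d⁻¹.
1/θ_c = 0.6677 − 0.0934 = 0.5743 d⁻¹, so θ_c = 1.741 d.

θ_c ≈ 1.74 d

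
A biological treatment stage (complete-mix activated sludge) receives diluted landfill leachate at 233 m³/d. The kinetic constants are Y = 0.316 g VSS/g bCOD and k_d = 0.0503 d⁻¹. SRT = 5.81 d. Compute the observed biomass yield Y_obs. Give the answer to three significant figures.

Y_obs ≈ 0.245 g VSS/g bCOD

Y_obs = Y / (1 + k_d θ_c) = 0.316 / (1 + 0.0503 × 5.81) = 0.316 / 1.292 = 0.2445.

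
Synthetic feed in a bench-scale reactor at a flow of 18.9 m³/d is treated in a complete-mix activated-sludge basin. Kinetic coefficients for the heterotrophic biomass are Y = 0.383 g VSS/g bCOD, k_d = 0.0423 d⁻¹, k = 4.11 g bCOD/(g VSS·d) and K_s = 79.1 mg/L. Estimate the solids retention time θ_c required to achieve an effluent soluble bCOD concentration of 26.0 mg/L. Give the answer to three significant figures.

θ_c ≈ 2.88 d

From 1/θ_c = Y·k·S/(K_s + S) − k_d: Y·k·S/(K_s+S) = 0.383 × 4.11 × 26.0 / (79.1 + 26.0) = 0.3894 d⁻¹.
θ_c = 1/(μ − k_d) = 1/(0.3894 − 0.0423) = 1/0.3471 = 2.881 d.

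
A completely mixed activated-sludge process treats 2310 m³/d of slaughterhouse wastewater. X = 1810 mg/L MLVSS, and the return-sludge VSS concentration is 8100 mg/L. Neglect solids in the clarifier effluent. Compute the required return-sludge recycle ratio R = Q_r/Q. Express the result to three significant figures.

R ≈ 0.288

Mass balance around the secondary clarifier (neglecting effluent solids): R = X / (X_r − X) = 1810 / (8100 − 1810) = 0.2878.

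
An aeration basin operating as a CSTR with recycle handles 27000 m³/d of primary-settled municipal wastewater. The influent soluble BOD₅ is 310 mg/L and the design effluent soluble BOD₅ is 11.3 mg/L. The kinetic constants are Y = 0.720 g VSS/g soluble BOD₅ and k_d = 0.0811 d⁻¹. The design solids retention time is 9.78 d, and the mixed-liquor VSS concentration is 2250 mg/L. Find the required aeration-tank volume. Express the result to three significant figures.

From the SRT design equation V = Y Q (S₀−S) θ_c / [X (1 + k_d θ_c)] = 0.720 × 27000 × (310 − 11.3) × 9.78 / [2250 × (1 + 0.0811 × 9.78)] = 5.68×10^7 / 4035 = 14076 m³.

V ≈ 14100 m³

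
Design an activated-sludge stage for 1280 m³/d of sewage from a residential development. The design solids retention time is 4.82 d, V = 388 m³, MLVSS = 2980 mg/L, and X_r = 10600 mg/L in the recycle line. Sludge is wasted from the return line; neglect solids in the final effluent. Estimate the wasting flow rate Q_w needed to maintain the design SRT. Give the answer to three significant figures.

Q_w ≈ 22.6 m³/d

Q_w = (V·X)/(θ_c X_r) = 388.0 × 2980 / (4.82 × 10600) = 22.63 m³/d.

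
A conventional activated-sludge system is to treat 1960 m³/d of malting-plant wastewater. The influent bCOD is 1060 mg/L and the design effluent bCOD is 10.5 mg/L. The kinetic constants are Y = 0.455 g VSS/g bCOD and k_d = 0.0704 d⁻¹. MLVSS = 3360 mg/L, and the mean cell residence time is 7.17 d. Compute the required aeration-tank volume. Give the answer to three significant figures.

From the SRT design equation V = Y Q (S₀−S) θ_c / [X (1 + k_d θ_c)] = 0.455 × 1960 × (1060 − 10.5) × 7.17 / [3360 × (1 + 0.0704 × 7.17)] = 6.71×10^6 / 5056 = 1327 m³.

V ≈ 1330 m³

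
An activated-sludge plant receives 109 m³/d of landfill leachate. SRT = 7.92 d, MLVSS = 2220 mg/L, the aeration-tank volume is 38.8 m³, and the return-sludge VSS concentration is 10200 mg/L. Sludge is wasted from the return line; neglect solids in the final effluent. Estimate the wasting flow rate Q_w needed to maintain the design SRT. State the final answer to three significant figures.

Q_w ≈ 1.07 m³/d

θ_c = V·X/(Q_w·X_r) when wasting from the recycle, so Q_w = V·X/(θ_c·X_r) = 38.80 × 2220 / (7.92 × 10200) = 1.066 m³/d.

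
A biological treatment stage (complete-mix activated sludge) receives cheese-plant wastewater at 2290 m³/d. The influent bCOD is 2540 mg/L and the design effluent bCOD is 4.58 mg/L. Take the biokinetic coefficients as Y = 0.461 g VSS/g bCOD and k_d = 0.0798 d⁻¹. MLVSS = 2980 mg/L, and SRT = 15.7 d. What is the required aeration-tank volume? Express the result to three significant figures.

Rearranging the biomass balance for a CMAS with decay, V = Y·Q·ΔS·θ_c / [X·(1+k_d θ_c)] = 0.461 × 2290 × (2540 − 4.58) × 15.7 / [2980 × (1 + 0.0798 × 15.7)] = 4.2×10^7 / 6714 = 6259 m³.

V ≈ 6260 m³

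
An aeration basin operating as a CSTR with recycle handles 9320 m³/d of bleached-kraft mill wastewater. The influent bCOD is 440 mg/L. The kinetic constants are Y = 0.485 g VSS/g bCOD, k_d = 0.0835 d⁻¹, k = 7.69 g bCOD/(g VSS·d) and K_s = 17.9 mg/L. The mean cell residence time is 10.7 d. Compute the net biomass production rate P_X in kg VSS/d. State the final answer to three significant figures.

Effluent substrate depends only on kinetics and SRT: S = K_s(1 + k_d θ_c) / [θ_c(Yk − k_d) − 1] = 17.9 × (1 + 0.0835 × 10.7) / [10.7 × (0.485 × 7.69 − 0.0835) − 1] = 33.89 / 38.01 = 0.8916 mg/L.
Correct the yield for decay: Y_obs = Y/(1 + k_d θ_c) = 0.485 / (1 + 0.0835 × 10.7) = 0.485 / 1.893 = 0.2561.
ΔS = 440 − 0.892 = 439.1 mg/L, so the substrate removal rate is 9320 × 439.1/1000 = 4092 kg bCOD/d.
So the net sludge growth is P_X = 0.2561 × 4092 = 1048 kg VSS/d.

P_X ≈ 1050 kg VSS/d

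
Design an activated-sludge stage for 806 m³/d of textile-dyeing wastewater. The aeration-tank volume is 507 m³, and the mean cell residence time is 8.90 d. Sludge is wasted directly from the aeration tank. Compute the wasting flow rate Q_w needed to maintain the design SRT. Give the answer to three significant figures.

Q_w ≈ 57.0 m³/d

Wasting from the aeration tank: Q_w = V / θ_c = 507.0 / 8.90 = 56.97 m³/d.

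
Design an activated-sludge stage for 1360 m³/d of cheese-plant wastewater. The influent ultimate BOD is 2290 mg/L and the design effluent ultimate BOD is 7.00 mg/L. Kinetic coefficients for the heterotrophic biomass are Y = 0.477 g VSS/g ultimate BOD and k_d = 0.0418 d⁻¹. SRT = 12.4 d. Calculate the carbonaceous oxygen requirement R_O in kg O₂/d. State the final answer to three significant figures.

R_O ≈ 1720 kg O₂/d

Y_obs = Y / (1 + k_d θ_c) = 0.477 / (1 + 0.0418 × 12.4) = 0.477 / 1.518 = 0.3142.
ΔS = 2290 − 7.00 = 2283 mg/L, so the substrate removal rate is 1360 × 2283/1000 = 3105 kg ultimate BOD/d.
P_X = Y_obs·Q·(S₀ − S) = 0.3142 × 3105 = 975.4 kg VSS/d.
R_O = Q·ΔS − 1.42 P_X = 3105 − 1385 = 1720 kg O₂/d.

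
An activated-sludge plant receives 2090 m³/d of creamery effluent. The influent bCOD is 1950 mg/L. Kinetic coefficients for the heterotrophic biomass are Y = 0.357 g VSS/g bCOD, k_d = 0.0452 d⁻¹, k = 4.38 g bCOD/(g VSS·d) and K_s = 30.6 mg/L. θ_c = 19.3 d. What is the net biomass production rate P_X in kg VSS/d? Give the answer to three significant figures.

P_X ≈ 776 kg VSS/d

Effluent substrate depends only on kinetics and SRT: S = K_s(1 + k_d θ_c) / [θ_c(Yk − k_d) − 1] = 30.6 × (1 + 0.0452 × 19.3) / [19.3 × (0.357 × 4.38 − 0.0452) − 1] = 57.29 / 28.31 = 2.024 mg/L.
The observed yield is Y_obs = Y/(1 + k_d·θ_c) = 0.357 / (1 + 0.0452 × 19.3) = 0.357 / 1.872 = 0.1907 g VSS per g bCOD removed.
Substrate removed = Q·(S₀ − S) = 2090 m³/d × (1950 − 2.02) g/m³ = 4.07×10^6 g/d = 4071 kg/d.
Biomass produced: P_X = Y_obs·Q·ΔS = 0.1907 × 4071 ≈ 776.3 kg VSS/d.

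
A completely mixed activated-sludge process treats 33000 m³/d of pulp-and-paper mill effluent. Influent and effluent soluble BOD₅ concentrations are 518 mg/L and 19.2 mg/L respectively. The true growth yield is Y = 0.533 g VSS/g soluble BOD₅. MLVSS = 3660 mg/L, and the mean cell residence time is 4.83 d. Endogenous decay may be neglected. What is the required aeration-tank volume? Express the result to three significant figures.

With k_d = 0 the design equation reduces to V = Y Q (S₀−S) θ_c / X = 0.533 × 33000 × (518 − 19.2) × 4.83 / 3660 = 11578 m³.

V ≈ 11600 m³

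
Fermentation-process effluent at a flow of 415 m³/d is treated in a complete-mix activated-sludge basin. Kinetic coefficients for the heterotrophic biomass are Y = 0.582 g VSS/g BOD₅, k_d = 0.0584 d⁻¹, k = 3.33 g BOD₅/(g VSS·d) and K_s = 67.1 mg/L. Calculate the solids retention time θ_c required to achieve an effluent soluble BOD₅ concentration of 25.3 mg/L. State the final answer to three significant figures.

From 1/θ_c = Y·k·S/(K_s + S) − k_d: Y·k·S/(K_s+S) = 0.582 × 3.33 × 25.3 / (67.1 + 25.3) = 0.5307 d⁻¹.
Then 1/θ_c = μ − k_d = 0.5307 − 0.0584 = 0.4723 d⁻¹, giving θ_c = 2.117 d.

θ_c ≈ 2.12 d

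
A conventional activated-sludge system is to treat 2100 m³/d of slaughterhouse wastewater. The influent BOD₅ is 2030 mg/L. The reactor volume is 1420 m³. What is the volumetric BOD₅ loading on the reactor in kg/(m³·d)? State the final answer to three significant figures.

Volumetric loading L_v = Q·S₀ / V = 2100 × 2030 g/m³ / 1420 m³ = 3002 g/(m³·d) = 3.002 kg BOD₅/(m³·d).

L_v ≈ 3.00 kg BOD₅/(m³·d)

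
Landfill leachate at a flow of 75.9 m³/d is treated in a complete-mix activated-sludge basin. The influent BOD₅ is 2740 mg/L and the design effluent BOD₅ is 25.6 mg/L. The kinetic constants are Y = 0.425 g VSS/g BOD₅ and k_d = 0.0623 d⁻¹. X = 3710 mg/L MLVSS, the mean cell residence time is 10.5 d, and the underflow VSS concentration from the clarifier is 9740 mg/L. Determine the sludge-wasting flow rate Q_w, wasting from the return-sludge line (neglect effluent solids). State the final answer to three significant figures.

Q_w ≈ 5.43 m³/d

From the SRT design equation V = Y Q (S₀−S) θ_c / [X (1 + k_d θ_c)] = 0.425 × 75.9 × (2740 − 25.6) × 10.5 / [3710 × (1 + 0.0623 × 10.5)] = 9.19×10^5 / 6137 = 149.8 m³.
θ_c = V·X/(Q_w·X_r) when wasting from the recycle, so Q_w = V·X/(θ_c·X_r) = 149.8 × 3710 / (10.5 × 9740) = 5.435 m³/d.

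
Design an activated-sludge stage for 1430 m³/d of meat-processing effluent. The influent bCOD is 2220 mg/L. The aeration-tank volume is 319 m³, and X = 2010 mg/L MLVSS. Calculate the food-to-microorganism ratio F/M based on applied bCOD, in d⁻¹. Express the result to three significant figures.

Food-to-microorganism ratio F/M = Q S₀ / (V X) = 1430 × 2220 / (319.0 × 2010) = 4.951 d⁻¹.

F/M ≈ 4.95 d⁻¹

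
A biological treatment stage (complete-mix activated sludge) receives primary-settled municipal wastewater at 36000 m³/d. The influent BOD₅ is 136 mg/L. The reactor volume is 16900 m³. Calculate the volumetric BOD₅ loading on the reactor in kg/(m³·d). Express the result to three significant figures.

L_v = Q S₀ / V = 36000 × 136 × 10⁻³ / 16900 = 0.2897 kg/(m³·d).

L_v ≈ 0.290 kg BOD₅/(m³·d)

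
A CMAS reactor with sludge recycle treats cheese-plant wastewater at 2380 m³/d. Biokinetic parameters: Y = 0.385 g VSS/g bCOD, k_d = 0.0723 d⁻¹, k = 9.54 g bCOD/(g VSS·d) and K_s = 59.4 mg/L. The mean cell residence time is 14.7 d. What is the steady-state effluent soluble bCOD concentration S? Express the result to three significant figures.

Effluent substrate depends only on kinetics and SRT: S = K_s(1 + k_d θ_c) / [θ_c(Yk − k_d) − 1] = 59.4 × (1 + 0.0723 × 14.7) / [14.7 × (0.385 × 9.54 − 0.0723) − 1] = 122.5 / 51.93 = 2.360 mg/L.

S ≈ 2.36 mg/L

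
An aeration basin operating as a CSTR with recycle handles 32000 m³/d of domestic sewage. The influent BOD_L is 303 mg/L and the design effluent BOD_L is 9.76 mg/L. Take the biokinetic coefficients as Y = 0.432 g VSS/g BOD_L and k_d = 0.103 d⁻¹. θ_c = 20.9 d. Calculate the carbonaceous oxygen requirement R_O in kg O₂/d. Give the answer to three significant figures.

R_O ≈ 7560 kg O₂/d

The observed yield is Y_obs = Y/(1 + k_d·θ_c) = 0.432 / (1 + 0.103 × 20.9) = 0.432 / 3.153 = 0.1370 g VSS per g BOD_L removed.
Substrate removed = Q·(S₀ − S) = 32000 m³/d × (303 − 9.76) g/m³ = 9.38×10^6 g/d = 9384 kg/d.
Biomass synthesised: P_X = Y_obs × 9384 = 1286 kg VSS/d.
R_O = Q·(S₀ − S) − 1.42·P_X = 9384 − 1.42 × 1286 = 7558 kg O₂/d.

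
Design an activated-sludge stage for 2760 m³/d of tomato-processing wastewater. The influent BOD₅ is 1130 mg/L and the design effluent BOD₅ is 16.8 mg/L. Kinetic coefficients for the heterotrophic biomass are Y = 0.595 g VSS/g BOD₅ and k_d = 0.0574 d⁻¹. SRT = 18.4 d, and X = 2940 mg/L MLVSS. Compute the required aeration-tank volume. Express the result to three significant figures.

Steady-state biomass mass balance: V·X·(1 + k_d·θ_c) = Y·Q·(S₀ − S)·θ_c, so V = 0.595 × 2760 × (1130 − 16.8) × 18.4 / [2940 × (1 + 0.0574 × 18.4)] = 3.36×10^7 / 6045 = 5564 m³.

V ≈ 5560 m³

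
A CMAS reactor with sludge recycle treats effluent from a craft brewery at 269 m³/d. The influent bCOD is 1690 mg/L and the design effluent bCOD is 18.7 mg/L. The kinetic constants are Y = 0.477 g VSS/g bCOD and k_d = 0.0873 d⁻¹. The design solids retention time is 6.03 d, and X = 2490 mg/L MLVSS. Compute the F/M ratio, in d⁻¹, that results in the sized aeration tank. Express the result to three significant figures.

F/M ≈ 0.537 d⁻¹

Rearranging the biomass balance for a CMAS with decay, V = Y·Q·ΔS·θ_c / [X·(1+k_d θ_c)] = 0.477 × 269 × (1690 − 18.7) × 6.03 / [2490 × (1 + 0.0873 × 6.03)] = 1.29×10^6 / 3801 = 340.2 m³.
Food-to-microorganism ratio F/M = Q S₀ / (V X) = 269 × 1690 / (340.2 × 2490) = 0.5366 d⁻¹.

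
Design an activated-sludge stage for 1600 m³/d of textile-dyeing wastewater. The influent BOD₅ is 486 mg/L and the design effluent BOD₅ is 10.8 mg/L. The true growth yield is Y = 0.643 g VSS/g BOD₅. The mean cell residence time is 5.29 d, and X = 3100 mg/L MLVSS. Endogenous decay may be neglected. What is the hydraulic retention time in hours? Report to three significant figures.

τ ≈ 12.5 h

Biomass mass balance (decay neglected): V·X = Y·Q·(S₀ − S)·θ_c, so V = 0.643 × 1600 × (486 − 10.8) × 5.29 / 3100 = 834.3 m³.
HRT = V/Q = 834.3 m³ / 1600 m³·d⁻¹ = 0.5214 d × 24 = 12.51 h.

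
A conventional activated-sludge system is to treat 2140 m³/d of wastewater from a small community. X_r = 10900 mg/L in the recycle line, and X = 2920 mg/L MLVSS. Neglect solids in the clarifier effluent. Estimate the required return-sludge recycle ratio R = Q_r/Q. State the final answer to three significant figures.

R = Q_r/Q = X/(X_r − X) = 2920 / (10900 − 2920) = 0.3659.

R ≈ 0.366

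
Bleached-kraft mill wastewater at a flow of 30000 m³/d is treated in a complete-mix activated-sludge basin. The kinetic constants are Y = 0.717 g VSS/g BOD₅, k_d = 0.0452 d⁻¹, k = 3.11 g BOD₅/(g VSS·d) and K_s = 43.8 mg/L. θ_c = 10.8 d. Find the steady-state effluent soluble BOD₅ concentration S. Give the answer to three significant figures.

Effluent substrate depends only on kinetics and SRT: S = K_s(1 + k_d θ_c) / [θ_c(Yk − k_d) − 1] = 43.8 × (1 + 0.0452 × 10.8) / [10.8 × (0.717 × 3.11 − 0.0452) − 1] = 65.18 / 22.59 = 2.885 mg/L.

S ≈ 2.88 mg/L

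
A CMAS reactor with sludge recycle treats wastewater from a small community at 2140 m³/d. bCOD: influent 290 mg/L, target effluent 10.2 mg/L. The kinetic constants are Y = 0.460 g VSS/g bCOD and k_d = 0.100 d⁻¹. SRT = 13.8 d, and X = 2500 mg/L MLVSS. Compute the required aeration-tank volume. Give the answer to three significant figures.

From the SRT design equation V = Y Q (S₀−S) θ_c / [X (1 + k_d θ_c)] = 0.460 × 2140 × (290 − 10.2) × 13.8 / [2500 × (1 + 0.100 × 13.8)] = 3.8×10^6 / 5950 = 638.8 m³.

V ≈ 639 m³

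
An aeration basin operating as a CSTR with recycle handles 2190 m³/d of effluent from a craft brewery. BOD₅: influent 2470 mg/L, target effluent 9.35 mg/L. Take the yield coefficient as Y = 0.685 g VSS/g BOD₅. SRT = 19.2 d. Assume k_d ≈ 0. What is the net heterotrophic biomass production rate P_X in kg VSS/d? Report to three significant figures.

With endogenous decay neglected, the observed yield equals the true yield: Y_obs = Y = 0.685 g VSS/g BOD₅.
Q·(S₀ − S) = 2190 × (2470 − 9.35) × 10⁻³ = 5389 kg/d removed.
Net biomass production P_X = Y_obs × Q·(S₀ − S) = 0.6850 × 5389 = 3691 kg VSS/d.

P_X ≈ 3690 kg VSS/d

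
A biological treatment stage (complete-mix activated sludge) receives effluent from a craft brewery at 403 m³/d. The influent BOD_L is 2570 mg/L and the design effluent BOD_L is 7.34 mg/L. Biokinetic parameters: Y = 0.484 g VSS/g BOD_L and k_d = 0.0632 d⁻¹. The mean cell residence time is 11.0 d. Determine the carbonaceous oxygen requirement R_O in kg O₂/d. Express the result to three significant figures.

R_O ≈ 614 kg O₂/d

Observed yield with endogenous decay: Y_obs = Y / (1 + k_d·θ_c) = 0.484 / (1 + 0.0632 × 11.0) = 0.484 / 1.695 = 0.2855 g VSS/g BOD_L.
Substrate removed = Q·(S₀ − S) = 403 m³/d × (2570 − 7.34) g/m³ = 1.03×10^6 g/d = 1033 kg/d.
Biomass synthesised: P_X = Y_obs × 1033 = 294.9 kg VSS/d.
Carbonaceous O₂ demand = substrate oxidised − cell-mass equivalent = 1033 − 1.42 × 294.9 = 614.0 kg O₂/d.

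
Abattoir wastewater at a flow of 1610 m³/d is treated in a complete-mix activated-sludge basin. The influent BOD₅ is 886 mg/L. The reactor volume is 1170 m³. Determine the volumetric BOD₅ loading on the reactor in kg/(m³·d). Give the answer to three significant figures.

L_v ≈ 1.22 kg BOD₅/(m³·d)

Volumetric loading L_v = Q·S₀ / V = 1610 × 886 g/m³ / 1170 m³ = 1219 g/(m³·d) = 1.219 kg BOD₅/(m³·d).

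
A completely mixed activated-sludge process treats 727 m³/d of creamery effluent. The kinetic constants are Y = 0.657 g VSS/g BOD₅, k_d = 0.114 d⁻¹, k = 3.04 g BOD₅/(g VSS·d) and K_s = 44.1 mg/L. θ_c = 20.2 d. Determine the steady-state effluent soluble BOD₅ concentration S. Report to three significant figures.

S ≈ 3.93 mg/L

For a completely mixed reactor with recycle the Lawrence–McCarty relation gives S = K_s·(1 + k_d·θ_c) / [θ_c·(Y·k − k_d) − 1] = 44.1 × (1 + 0.114 × 20.2) / [20.2 × (0.657 × 3.04 − 0.114) − 1] = 145.7 / 37.04 = 3.932 mg/L.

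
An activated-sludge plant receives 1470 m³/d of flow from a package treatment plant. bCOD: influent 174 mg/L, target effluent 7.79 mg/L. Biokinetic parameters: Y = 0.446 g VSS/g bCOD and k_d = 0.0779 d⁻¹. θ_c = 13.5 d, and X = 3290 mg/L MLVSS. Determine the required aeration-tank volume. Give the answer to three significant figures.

Rearranging the biomass balance for a CMAS with decay, V = Y·Q·ΔS·θ_c / [X·(1+k_d θ_c)] = 0.446 × 1470 × (174 − 7.79) × 13.5 / [3290 × (1 + 0.0779 × 13.5)] = 1.47×10^6 / 6750 = 217.9 m³.

V ≈ 218 m³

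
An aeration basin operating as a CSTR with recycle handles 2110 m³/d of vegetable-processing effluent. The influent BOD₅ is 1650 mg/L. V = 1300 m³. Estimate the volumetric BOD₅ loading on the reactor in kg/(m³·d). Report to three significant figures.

Applied BOD₅ load per unit volume = Q·S₀/V = (2110 × 1650/1000)/1300 = 2.678 kg BOD₅·m⁻³·d⁻¹.

L_v ≈ 2.68 kg BOD₅/(m³·d)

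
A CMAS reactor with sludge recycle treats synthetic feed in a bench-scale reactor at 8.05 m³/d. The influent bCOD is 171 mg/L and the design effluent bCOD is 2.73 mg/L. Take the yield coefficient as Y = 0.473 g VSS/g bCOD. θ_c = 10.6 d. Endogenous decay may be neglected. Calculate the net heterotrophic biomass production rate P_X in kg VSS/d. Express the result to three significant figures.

P_X ≈ 0.641 kg VSS/d

No decay correction is needed, so Y_obs = Y = 0.473.
Mass of bCOD removed per day: Q(S₀ − S) = 8.05 × 168.3 g/m³ = 1.355 kg/d.
Net biomass production P_X = Y_obs × Q·(S₀ − S) = 0.4730 × 1.355 = 0.6407 kg VSS/d.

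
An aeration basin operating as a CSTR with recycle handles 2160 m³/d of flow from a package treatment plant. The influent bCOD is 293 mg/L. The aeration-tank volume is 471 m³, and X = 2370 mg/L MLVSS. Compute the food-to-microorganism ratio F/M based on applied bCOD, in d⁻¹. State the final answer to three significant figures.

F/M = applied load / biomass = Q·S₀/(V·X) = 2160 × 293 / (471.0 × 2370) = 0.5670 d⁻¹.

F/M ≈ 0.567 d⁻¹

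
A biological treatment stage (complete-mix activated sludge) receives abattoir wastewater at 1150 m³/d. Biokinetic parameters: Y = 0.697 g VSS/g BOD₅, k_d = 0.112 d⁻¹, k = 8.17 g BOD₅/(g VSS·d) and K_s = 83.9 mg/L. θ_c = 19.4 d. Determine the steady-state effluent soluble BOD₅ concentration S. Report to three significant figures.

S ≈ 2.48 mg/L

Effluent substrate depends only on kinetics and SRT: S = K_s(1 + k_d θ_c) / [θ_c(Yk − k_d) − 1] = 83.9 × (1 + 0.112 × 19.4) / [19.4 × (0.697 × 8.17 − 0.112) − 1] = 266.2 / 107.3 = 2.481 mg/L.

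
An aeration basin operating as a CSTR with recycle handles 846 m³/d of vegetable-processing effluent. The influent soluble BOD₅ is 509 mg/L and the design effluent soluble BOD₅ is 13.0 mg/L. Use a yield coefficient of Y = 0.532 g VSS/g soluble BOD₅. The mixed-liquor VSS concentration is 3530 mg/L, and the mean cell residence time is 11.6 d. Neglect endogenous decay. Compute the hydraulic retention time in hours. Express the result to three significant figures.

τ ≈ 20.8 h

Biomass mass balance (decay neglected): V·X = Y·Q·(S₀ − S)·θ_c, so V = 0.532 × 846 × (509 − 13.0) × 11.6 / 3530 = 733.6 m³.
HRT = V/Q = 733.6 m³ / 846 m³·d⁻¹ = 0.8671 d × 24 = 20.81 h.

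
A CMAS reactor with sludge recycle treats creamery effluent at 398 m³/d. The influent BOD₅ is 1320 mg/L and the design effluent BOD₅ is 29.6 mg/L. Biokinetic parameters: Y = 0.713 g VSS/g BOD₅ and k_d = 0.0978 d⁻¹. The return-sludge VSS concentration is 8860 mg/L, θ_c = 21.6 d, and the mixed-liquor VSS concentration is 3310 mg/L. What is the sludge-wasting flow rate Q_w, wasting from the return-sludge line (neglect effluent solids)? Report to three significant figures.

Q_w ≈ 13.3 m³/d

Rearranging the biomass balance for a CMAS with decay, V = Y·Q·ΔS·θ_c / [X·(1+k_d θ_c)] = 0.713 × 398 × (1320 − 29.6) × 21.6 / [3310 × (1 + 0.0978 × 21.6)] = 7.91×10^6 / 10302 = 767.7 m³.
Q_w = (V·X)/(θ_c X_r) = 767.7 × 3310 / (21.6 × 8860) = 13.28 m³/d.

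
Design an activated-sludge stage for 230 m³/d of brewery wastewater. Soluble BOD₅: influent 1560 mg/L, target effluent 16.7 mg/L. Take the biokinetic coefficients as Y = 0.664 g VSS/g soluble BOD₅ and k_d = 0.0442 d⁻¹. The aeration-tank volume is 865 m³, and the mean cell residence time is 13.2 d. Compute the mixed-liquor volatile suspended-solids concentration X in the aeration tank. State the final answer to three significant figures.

From V·X·(1 + k_d·θ_c) = Y·Q·(S₀ − S)·θ_c: X = 0.664 × 230 × (1560 − 16.7) × 13.2 / [865 × (1 + 0.0442 × 13.2)] = 2271 mg/L.

X ≈ 2270 mg/L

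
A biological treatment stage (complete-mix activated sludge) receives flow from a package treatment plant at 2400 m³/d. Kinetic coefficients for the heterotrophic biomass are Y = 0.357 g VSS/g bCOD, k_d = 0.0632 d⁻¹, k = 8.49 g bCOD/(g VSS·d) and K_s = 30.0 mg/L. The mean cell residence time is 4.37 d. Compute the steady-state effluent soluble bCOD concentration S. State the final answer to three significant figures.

S ≈ 3.20 mg/L

Effluent substrate depends only on kinetics and SRT: S = K_s(1 + k_d θ_c) / [θ_c(Yk − k_d) − 1] = 30.0 × (1 + 0.0632 × 4.37) / [4.37 × (0.357 × 8.49 − 0.0632) − 1] = 38.29 / 11.97 = 3.199 mg/L.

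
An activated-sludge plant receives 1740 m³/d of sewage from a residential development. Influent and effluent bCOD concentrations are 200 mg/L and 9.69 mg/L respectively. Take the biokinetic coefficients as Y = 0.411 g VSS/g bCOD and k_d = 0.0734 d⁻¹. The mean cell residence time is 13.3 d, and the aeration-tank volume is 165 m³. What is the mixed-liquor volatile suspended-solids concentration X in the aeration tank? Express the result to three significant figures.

X ≈ 5550 mg/L

From V·X·(1 + k_d·θ_c) = Y·Q·(S₀ − S)·θ_c: X = 0.411 × 1740 × (200 − 9.69) × 13.3 / [165 × (1 + 0.0734 × 13.3)] = 5551 mg/L.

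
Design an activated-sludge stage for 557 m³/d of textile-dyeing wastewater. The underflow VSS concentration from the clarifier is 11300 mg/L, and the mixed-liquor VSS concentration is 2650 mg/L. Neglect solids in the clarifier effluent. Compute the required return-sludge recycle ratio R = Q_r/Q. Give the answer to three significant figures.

R ≈ 0.306

Solids balance on the clarifier gives (1+R)X = R·X_r, so R = X/(X_r − X) = 2650 / (11300 − 2650) = 0.3064.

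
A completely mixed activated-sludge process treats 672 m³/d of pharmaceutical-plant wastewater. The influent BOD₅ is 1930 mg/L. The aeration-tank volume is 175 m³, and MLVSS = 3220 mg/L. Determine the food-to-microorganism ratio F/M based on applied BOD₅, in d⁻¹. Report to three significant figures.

F/M ≈ 2.30 d⁻¹

F/M = applied load / biomass = Q·S₀/(V·X) = 672 × 1930 / (175.0 × 3220) = 2.302 d⁻¹.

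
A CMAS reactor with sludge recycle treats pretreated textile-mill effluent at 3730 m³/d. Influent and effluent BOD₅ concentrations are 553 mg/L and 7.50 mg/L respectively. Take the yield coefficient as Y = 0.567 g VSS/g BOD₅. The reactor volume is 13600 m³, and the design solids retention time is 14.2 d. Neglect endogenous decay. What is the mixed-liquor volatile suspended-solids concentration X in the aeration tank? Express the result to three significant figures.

X ≈ 1200 mg/L

X = Y·Q·ΔS·θ_c / V = 0.567 × 3730 × (553 − 7.50) × 14.2 / 13600 = 1205 mg/L.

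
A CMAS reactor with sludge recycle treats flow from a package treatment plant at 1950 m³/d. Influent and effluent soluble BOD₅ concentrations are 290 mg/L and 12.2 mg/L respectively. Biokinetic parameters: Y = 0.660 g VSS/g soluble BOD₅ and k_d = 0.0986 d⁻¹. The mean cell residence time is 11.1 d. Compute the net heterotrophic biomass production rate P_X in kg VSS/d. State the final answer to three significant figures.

The observed yield is Y_obs = Y/(1 + k_d·θ_c) = 0.660 / (1 + 0.0986 × 11.1) = 0.660 / 2.094 = 0.3151 g VSS per g soluble BOD₅ removed.
Substrate removed = Q·(S₀ − S) = 1950 m³/d × (290 − 12.2) g/m³ = 5.42×10^5 g/d = 541.7 kg/d.
So the net sludge growth is P_X = 0.3151 × 541.7 = 170.7 kg VSS/d.

P_X ≈ 171 kg VSS/d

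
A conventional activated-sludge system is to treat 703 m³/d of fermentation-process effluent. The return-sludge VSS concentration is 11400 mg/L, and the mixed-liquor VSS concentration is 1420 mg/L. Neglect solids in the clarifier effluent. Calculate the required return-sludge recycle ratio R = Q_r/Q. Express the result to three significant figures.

R = Q_r/Q = X/(X_r − X) = 1420 / (11400 − 1420) = 0.1423.

R ≈ 0.142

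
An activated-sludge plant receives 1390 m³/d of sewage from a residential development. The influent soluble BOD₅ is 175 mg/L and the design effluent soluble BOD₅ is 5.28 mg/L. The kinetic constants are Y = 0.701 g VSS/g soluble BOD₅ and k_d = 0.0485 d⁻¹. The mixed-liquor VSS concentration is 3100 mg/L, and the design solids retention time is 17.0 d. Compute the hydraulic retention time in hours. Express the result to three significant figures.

Steady-state biomass mass balance: V·X·(1 + k_d·θ_c) = Y·Q·(S₀ − S)·θ_c, so V = 0.701 × 1390 × (175 − 5.28) × 17.0 / [3100 × (1 + 0.0485 × 17.0)] = 2.81×10^6 / 5656 = 497.1 m³.
τ = V/Q = 497.1/1390 = 0.3576 d, or 8.582 h.

τ ≈ 8.58 h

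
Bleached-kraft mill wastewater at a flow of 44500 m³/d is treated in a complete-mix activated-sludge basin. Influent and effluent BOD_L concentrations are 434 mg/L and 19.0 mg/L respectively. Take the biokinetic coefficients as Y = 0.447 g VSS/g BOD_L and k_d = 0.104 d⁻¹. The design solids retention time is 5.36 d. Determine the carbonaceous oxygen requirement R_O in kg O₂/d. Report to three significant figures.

R_O ≈ 10900 kg O₂/d

The observed yield is Y_obs = Y/(1 + k_d·θ_c) = 0.447 / (1 + 0.104 × 5.36) = 0.447 / 1.557 = 0.2870 g VSS per g BOD_L removed.
ΔS = 434 − 19.0 = 415.0 mg/L, so the substrate removal rate is 44500 × 415.0/1000 = 18468 kg BOD_L/d.
Biomass synthesised: P_X = Y_obs × 18468 = 5300 kg VSS/d.
R_O = Q·ΔS − 1.42 P_X = 18468 − 7526 = 10941 kg O₂/d.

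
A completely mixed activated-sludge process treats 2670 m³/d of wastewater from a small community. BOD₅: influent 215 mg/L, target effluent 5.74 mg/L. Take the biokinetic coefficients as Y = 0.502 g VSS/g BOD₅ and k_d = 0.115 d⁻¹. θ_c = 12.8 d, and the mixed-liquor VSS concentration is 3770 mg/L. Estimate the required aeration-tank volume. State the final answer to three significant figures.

V ≈ 385 m³

Steady-state biomass mass balance: V·X·(1 + k_d·θ_c) = Y·Q·(S₀ − S)·θ_c, so V = 0.502 × 2670 × (215 − 5.74) × 12.8 / [3770 × (1 + 0.115 × 12.8)] = 3.59×10^6 / 9319 = 385.2 m³.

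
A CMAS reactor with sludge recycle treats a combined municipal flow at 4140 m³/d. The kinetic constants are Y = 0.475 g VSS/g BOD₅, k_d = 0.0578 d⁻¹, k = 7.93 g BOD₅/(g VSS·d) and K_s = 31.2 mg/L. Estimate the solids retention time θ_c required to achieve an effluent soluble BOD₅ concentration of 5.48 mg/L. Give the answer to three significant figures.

θ_c ≈ 1.98 d

Specific growth rate at S = 5.48 mg/L: μ = YkS/(K_s+S) = 0.475·7.93·5.48/(31.2+5.48) = 0.5628 d⁻¹.
θ_c = 1/(μ − k_d) = 1/(0.5628 − 0.0578) = 1/0.5050 = 1.980 d.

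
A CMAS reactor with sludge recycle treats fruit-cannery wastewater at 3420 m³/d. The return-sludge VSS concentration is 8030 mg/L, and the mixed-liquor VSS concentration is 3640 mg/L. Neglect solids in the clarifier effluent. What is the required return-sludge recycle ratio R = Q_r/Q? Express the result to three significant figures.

R ≈ 0.829

Solids balance on the clarifier gives (1+R)X = R·X_r, so R = X/(X_r − X) = 3640 / (8030 − 3640) = 0.8292.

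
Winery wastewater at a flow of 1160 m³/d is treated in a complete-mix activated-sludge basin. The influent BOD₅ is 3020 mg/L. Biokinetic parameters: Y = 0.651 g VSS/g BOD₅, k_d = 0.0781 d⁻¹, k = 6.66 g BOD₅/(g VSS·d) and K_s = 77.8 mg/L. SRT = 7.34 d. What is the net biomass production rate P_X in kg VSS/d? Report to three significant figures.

For a completely mixed reactor with recycle the Lawrence–McCarty relation gives S = K_s·(1 + k_d·θ_c) / [θ_c·(Y·k − k_d) − 1] = 77.8 × (1 + 0.0781 × 7.34) / [7.34 × (0.651 × 6.66 − 0.0781) − 1] = 122.4 / 30.25 = 4.046 mg/L.
Observed yield with endogenous decay: Y_obs = Y / (1 + k_d·θ_c) = 0.651 / (1 + 0.0781 × 7.34) = 0.651 / 1.573 = 0.4138 g VSS/g BOD₅.
Substrate removed = Q·(S₀ − S) = 1160 m³/d × (3020 − 4.05) g/m³ = 3.5×10^6 g/d = 3499 kg/d.
Net biomass production P_X = Y_obs × Q·(S₀ − S) = 0.4138 × 3499 = 1448 kg VSS/d.

P_X ≈ 1450 kg VSS/d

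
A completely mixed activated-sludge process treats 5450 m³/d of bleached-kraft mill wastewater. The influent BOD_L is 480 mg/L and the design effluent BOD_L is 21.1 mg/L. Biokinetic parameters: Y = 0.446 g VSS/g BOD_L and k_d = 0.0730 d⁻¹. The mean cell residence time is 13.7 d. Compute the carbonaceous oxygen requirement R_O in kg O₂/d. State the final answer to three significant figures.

The observed yield is Y_obs = Y/(1 + k_d·θ_c) = 0.446 / (1 + 0.0730 × 13.7) = 0.446 / 2.000 = 0.2230 g VSS per g BOD_L removed.
Mass of BOD_L removed per day: Q(S₀ − S) = 5450 × 458.9 g/m³ = 2501 kg/d.
Biomass synthesised: P_X = Y_obs × 2501 = 557.7 kg VSS/d.
Carbonaceous O₂ demand = substrate oxidised − cell-mass equivalent = 2501 − 1.42 × 557.7 = 1709 kg O₂/d.

R_O ≈ 1710 kg O₂/d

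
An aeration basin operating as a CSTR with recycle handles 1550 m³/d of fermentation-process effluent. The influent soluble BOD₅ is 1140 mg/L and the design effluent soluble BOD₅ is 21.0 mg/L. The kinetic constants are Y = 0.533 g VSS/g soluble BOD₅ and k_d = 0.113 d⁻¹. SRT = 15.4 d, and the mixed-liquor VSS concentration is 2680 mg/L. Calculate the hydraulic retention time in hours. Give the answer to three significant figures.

Rearranging the biomass balance for a CMAS with decay, V = Y·Q·ΔS·θ_c / [X·(1+k_d θ_c)] = 0.533 × 1550 × (1140 − 21.0) × 15.4 / [2680 × (1 + 0.113 × 15.4)] = 1.42×10^7 / 7344 = 1939 m³.
HRT = V/Q = 1939 m³ / 1550 m³·d⁻¹ = 1.251 d × 24 = 30.02 h.

τ ≈ 30.0 h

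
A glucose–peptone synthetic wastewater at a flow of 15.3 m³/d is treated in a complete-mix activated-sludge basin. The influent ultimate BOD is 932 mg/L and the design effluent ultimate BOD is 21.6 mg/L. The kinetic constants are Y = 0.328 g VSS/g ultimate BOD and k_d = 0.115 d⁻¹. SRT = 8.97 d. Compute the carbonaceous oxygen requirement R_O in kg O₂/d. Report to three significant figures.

R_O ≈ 10.7 kg O₂/d

Correct the yield for decay: Y_obs = Y/(1 + k_d θ_c) = 0.328 / (1 + 0.115 × 8.97) = 0.328 / 2.032 = 0.1615.
ΔS = 932 − 21.6 = 910.4 mg/L, so the substrate removal rate is 15.3 × 910.4/1000 = 13.93 kg ultimate BOD/d.
Net sludge production P_X = 0.1615 × 13.93 = 2.249 kg VSS/d.
Carbonaceous O₂ demand = substrate oxidised − cell-mass equivalent = 13.93 − 1.42 × 2.249 = 10.74 kg O₂/d.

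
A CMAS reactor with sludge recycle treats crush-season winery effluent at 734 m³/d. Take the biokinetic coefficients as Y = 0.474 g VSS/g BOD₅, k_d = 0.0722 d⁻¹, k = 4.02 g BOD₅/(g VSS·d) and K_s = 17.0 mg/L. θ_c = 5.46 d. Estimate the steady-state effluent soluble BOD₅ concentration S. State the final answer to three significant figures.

For a completely mixed reactor with recycle the Lawrence–McCarty relation gives S = K_s·(1 + k_d·θ_c) / [θ_c·(Y·k − k_d) − 1] = 17.0 × (1 + 0.0722 × 5.46) / [5.46 × (0.474 × 4.02 − 0.0722) − 1] = 23.70 / 9.010 = 2.631 mg/L.

S ≈ 2.63 mg/L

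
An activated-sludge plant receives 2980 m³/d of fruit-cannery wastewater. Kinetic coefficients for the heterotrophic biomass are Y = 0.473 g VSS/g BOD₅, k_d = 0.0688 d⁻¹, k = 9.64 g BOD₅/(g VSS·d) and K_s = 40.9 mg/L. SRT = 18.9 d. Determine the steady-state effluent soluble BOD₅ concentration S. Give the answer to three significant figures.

From the Monod/SRT balance for a CMAS, S = K_s·(1+k_d θ_c)/[θ_c·(Y k − k_d) − 1] = 40.9 × (1 + 0.0688 × 18.9) / [18.9 × (0.473 × 9.64 − 0.0688) − 1] = 94.08 / 83.88 = 1.122 mg/L.

S ≈ 1.12 mg/L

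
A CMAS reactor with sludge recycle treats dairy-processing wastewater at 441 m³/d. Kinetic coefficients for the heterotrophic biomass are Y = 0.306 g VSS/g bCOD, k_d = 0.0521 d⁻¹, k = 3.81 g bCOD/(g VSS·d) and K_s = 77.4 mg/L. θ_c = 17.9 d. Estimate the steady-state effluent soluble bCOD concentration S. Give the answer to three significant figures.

S ≈ 7.90 mg/L

Effluent substrate depends only on kinetics and SRT: S = K_s(1 + k_d θ_c) / [θ_c(Yk − k_d) − 1] = 77.4 × (1 + 0.0521 × 17.9) / [17.9 × (0.306 × 3.81 − 0.0521) − 1] = 149.6 / 18.94 = 7.899 mg/L.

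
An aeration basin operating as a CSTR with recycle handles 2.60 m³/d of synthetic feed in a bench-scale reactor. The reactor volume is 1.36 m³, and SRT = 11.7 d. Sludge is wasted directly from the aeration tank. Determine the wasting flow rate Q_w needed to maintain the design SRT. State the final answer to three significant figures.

Q_w ≈ 0.116 m³/d

For wasting at MLVSS concentration, Q_w = V/θ_c = 1.360/11.7 = 0.1162 m³/d.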